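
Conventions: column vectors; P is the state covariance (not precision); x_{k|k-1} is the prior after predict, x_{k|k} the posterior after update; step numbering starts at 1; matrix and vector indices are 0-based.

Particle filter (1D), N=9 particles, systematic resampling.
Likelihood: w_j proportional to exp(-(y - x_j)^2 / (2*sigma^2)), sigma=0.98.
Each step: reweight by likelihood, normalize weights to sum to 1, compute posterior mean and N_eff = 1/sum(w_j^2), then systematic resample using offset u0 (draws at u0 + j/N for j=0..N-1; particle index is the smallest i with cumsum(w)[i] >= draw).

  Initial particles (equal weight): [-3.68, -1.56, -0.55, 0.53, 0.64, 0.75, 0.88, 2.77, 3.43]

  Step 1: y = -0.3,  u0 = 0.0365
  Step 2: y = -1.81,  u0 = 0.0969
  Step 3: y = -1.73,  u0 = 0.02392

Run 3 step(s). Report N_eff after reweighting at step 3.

step 1: w=[0.0007, 0.1153, 0.2551, 0.1841, 0.1664, 0.1485, 0.1277, 0.0019, 0.0002]  mean=0.1111  Neff=5.6070  idx=[1, 2, 2, 2, 3, 4, 4, 5, 6]
step 2: w=[0.3899, 0.1763, 0.1763, 0.1763, 0.0233, 0.0177, 0.0177, 0.0133, 0.0093]  mean=-0.8460  Neff=4.0538  idx=[0, 0, 0, 1, 1, 2, 3, 3, 7]
step 3: w=[0.1818, 0.1818, 0.1818, 0.0894, 0.0894, 0.0894, 0.0894, 0.0894, 0.0075]  mean=-1.0912  Neff=7.1839  idx=[0, 0, 1, 1, 2, 3, 4, 5, 7]

N_eff = 7.1839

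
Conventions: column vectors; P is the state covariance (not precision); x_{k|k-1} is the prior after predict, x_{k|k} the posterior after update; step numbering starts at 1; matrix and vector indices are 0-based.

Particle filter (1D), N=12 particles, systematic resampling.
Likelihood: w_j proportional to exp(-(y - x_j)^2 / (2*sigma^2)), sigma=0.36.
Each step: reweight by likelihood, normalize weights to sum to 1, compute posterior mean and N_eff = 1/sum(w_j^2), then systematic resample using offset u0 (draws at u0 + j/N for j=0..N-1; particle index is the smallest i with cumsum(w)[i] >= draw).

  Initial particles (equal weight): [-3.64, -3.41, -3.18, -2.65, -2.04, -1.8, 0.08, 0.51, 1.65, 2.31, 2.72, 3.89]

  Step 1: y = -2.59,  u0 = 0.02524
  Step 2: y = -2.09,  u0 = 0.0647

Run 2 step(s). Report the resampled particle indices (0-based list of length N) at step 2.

resampled_idx = [3, 5, 6, 7, 9, 9, 9, 10, 10, 11, 11, 11]

step 1: w=[0.0082, 0.0430, 0.1503, 0.5676, 0.1792, 0.0518, 0.0000, 0.0000, 0.0000, 0.0000, 0.0000, 0.0000]  mean=-2.6171  Neff=2.6216  idx=[1, 2, 2, 3, 3, 3, 3, 3, 3, 4, 4, 4]
step 2: w=[0.0003, 0.0021, 0.0021, 0.0624, 0.0624, 0.0624, 0.0624, 0.0624, 0.0624, 0.2071, 0.2071, 0.2071]  mean=-2.2735  Neff=6.5783  idx=[3, 5, 6, 7, 9, 9, 9, 10, 10, 11, 11, 11]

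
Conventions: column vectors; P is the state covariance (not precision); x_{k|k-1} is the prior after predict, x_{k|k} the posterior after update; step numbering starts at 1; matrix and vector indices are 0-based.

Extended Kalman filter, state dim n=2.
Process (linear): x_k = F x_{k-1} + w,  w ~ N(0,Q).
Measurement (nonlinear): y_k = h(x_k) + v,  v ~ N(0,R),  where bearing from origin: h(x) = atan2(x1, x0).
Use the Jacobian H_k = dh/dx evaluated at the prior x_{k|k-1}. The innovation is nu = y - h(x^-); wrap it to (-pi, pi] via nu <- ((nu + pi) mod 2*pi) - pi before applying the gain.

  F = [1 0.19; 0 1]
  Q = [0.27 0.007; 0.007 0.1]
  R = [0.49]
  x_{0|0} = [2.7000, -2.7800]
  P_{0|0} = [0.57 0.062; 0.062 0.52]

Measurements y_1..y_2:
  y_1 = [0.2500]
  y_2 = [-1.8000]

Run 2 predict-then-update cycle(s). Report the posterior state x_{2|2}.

step 1: x^-=[2.1718, -2.7800]  P^-=[0.8823 0.1678; 0.1678 0.6200]  H_jac=[0.2234 0.1745]  S=[0.5660]  K=[0.4000; 0.2574]  nu=[1.1576]  x^+=[2.6348, -2.4820]  P^+=[0.7918 0.1095; 0.1095 0.5825]
step 2: x^-=[2.1632, -2.4820]  P^-=[1.1244 0.2272; 0.2272 0.6825]  H_jac=[0.2290 0.1996]  S=[0.5969]  K=[0.5073; 0.3153]  nu=[-0.9461]  x^+=[1.6833, -2.7804]  P^+=[0.9708 0.1317; 0.1317 0.6232]

x_post = [1.6833, -2.7804]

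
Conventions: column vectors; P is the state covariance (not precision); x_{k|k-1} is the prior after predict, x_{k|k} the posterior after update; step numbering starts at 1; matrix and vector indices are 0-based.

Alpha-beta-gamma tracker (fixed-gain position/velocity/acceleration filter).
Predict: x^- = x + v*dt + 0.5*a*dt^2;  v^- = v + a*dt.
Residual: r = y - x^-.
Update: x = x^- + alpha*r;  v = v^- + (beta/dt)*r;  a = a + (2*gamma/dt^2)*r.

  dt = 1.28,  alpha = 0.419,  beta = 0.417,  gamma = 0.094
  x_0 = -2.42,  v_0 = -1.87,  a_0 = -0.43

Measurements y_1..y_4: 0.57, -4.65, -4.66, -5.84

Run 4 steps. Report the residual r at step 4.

resid = -0.4492

step 1: x_pred=-5.1659  r=5.7359  x^+=-2.7625  v^+=-0.5518  a^+=0.2282
step 2: x_pred=-3.2819  r=-1.3681  x^+=-3.8551  v^+=-0.7054  a^+=0.0712
step 3: x_pred=-4.6997  r=0.0397  x^+=-4.6831  v^+=-0.6014  a^+=0.0757
step 4: x_pred=-5.3908  r=-0.4492  x^+=-5.5790  v^+=-0.6508  a^+=0.0242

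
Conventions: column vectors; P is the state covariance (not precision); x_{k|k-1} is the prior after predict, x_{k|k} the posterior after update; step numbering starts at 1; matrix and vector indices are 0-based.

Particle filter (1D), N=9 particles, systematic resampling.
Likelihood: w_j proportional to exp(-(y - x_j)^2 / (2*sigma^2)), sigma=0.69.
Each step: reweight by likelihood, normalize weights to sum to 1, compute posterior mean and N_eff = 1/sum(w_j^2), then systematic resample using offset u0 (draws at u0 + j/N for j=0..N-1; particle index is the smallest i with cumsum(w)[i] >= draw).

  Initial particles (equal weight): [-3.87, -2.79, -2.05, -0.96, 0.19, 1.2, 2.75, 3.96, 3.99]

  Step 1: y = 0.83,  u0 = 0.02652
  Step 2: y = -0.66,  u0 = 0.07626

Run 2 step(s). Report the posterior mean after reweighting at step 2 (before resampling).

step 1: w=[0.0000, 0.0000, 0.0001, 0.0220, 0.4137, 0.5509, 0.0132, 0.0000, 0.0000]  mean=0.7550  Neff=2.1039  idx=[4, 4, 4, 4, 5, 5, 5, 5, 5]
step 2: w=[0.2335, 0.2335, 0.2335, 0.2335, 0.0132, 0.0132, 0.0132, 0.0132, 0.0132]  mean=0.2566  Neff=4.5662  idx=[0, 0, 1, 1, 2, 2, 3, 3, 6]

post_mean = 0.2566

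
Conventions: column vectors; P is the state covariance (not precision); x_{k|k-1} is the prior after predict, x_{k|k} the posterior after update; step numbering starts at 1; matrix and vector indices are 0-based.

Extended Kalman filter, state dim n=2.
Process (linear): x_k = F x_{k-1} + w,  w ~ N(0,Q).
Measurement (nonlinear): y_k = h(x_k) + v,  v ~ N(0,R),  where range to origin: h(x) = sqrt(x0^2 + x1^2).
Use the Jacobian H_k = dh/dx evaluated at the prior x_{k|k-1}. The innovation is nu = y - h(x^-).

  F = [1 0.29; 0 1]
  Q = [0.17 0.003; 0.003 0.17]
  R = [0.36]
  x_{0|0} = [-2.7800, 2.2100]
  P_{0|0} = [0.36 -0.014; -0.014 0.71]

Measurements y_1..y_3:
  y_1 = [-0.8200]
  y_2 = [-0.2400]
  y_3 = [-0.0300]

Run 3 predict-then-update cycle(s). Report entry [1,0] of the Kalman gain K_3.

K[1,0] = 0.6638

step 1: x^-=[-2.1391, 2.2100]  P^-=[0.5816 0.1949; 0.1949 0.8800]  H_jac=[-0.6955 0.7185]  S=[0.9009]  K=[-0.2935; 0.5514]  nu=[-3.8957]  x^+=[-0.9955, 0.0618]  P^+=[0.5040 0.3407; 0.3407 0.6061]
step 2: x^-=[-0.9776, 0.0618]  P^-=[0.9226 0.5195; 0.5195 0.7761]  H_jac=[-0.9980 0.0631]  S=[1.2166]  K=[-0.7299; -0.3859]  nu=[-1.2196]  x^+=[-0.0875, 0.5324]  P^+=[0.2745 0.1768; 0.1768 0.5949]
step 3: x^-=[0.0669, 0.5324]  P^-=[0.5970 0.3523; 0.3523 0.7649]  H_jac=[0.1247 0.9922]  S=[1.2095]  K=[0.3506; 0.6638]  nu=[-0.5666]  x^+=[-0.1317, 0.1563]  P^+=[0.4484 0.0708; 0.0708 0.2319]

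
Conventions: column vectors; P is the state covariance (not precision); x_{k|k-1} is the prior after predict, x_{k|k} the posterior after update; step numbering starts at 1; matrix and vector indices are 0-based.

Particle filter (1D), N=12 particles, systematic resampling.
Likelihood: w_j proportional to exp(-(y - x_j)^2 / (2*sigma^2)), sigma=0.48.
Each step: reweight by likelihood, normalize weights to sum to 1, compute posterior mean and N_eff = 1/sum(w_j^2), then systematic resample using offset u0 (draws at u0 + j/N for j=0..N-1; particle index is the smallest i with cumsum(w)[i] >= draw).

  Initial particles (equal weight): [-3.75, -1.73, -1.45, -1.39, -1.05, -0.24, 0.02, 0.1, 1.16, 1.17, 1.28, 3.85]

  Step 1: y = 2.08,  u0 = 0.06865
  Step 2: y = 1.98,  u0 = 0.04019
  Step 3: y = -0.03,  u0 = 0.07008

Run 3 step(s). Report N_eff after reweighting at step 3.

step 1: w=[0.0000, 0.0000, 0.0000, 0.0000, 0.0000, 0.0000, 0.0002, 0.0004, 0.2767, 0.2879, 0.4330, 0.0019]  mean=1.2195  Neff=2.8827  idx=[8, 8, 8, 9, 9, 9, 10, 10, 10, 10, 10, 10]
step 2: w=[0.0666, 0.0666, 0.0666, 0.0690, 0.0690, 0.0690, 0.0989, 0.0989, 0.0989, 0.0989, 0.0989, 0.0989]  mean=1.2333  Neff=11.5943  idx=[0, 1, 3, 4, 5, 6, 7, 8, 9, 9, 10, 11]
step 3: w=[0.1177, 0.1177, 0.1117, 0.1117, 0.1117, 0.0614, 0.0614, 0.0614, 0.0614, 0.0614, 0.0614, 0.0614]  mean=1.2149  Neff=10.9306  idx=[0, 1, 2, 2, 3, 4, 4, 6, 7, 9, 10, 11]

N_eff = 10.9306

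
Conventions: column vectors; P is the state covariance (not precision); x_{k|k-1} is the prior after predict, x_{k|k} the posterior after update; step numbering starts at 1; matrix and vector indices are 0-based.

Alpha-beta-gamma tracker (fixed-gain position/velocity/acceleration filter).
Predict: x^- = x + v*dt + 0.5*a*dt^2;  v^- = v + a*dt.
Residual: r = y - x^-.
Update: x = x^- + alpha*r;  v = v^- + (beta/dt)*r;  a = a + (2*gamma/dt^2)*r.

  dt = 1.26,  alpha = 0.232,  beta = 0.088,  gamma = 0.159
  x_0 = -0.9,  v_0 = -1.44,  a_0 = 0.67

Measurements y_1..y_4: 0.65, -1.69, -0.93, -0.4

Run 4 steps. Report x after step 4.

step 1: x_pred=-2.1826  r=2.8326  x^+=-1.5254  v^+=-0.3980  a^+=1.2374
step 2: x_pred=-1.0446  r=-0.6454  x^+=-1.1944  v^+=1.1160  a^+=1.1081
step 3: x_pred=1.0915  r=-2.0215  x^+=0.6225  v^+=2.3711  a^+=0.7032
step 4: x_pred=4.1682  r=-4.5682  x^+=3.1084  v^+=2.9380  a^+=-0.2118

x_post = 3.1084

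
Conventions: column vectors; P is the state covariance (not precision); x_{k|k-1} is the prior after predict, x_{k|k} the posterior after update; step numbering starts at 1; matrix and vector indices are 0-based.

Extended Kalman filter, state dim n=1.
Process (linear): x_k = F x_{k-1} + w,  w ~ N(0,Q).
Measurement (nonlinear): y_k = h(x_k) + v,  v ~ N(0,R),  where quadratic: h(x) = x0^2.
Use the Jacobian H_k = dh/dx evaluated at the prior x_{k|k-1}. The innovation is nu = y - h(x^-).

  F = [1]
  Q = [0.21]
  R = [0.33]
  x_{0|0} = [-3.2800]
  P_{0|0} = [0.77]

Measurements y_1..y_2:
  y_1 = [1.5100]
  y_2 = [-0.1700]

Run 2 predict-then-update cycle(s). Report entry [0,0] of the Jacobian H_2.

H_jac[0,0] = -3.7623

step 1: x^-=[-3.2800]  P^-=[0.9800]  H_jac=[-6.5600]  S=[42.5029]  K=[-0.1513]  nu=[-9.2484]  x^+=[-1.8811]  P^+=[0.0076]
step 2: x^-=[-1.8811]  P^-=[0.2176]  H_jac=[-3.7623]  S=[3.4102]  K=[-0.2401]  nu=[-3.7086]  x^+=[-0.9908]  P^+=[0.0211]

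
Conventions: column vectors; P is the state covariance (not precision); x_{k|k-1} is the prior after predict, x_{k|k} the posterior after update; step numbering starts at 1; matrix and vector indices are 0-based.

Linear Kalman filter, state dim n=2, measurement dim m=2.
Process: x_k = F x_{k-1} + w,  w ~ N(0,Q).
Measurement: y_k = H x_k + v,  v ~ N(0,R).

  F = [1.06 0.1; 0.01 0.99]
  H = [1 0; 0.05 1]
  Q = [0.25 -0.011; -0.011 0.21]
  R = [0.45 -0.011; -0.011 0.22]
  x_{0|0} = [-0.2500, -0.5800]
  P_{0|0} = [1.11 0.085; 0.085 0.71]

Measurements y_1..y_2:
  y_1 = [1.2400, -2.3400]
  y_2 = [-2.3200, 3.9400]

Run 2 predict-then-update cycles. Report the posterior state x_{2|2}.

step 1: x^-=[-0.3230, -0.5767]  P^-=[1.5223 0.1603; 0.1603 0.9077]  S=[1.9723 0.2255; 0.2255 1.1475]  K=[0.7655 0.0557; -0.0101 0.8000]  nu=[1.5630, -1.7471]  x^+=[0.7762, -1.9902]  P^+=[0.3439 -0.0134; -0.0134 0.1768]
step 2: x^-=[0.6237, -1.9626]  P^-=[0.6353 -0.0039; -0.0039 0.3830]  S=[1.0853 0.0169; 0.0169 0.6042]  K=[0.5849 0.0298; -0.0134 0.6340]  nu=[-2.9437, 5.8714]  x^+=[-0.9231, 1.7993]  P^+=[0.2629 -0.0130; -0.0130 0.1403]

x_post = [-0.9231, 1.7993]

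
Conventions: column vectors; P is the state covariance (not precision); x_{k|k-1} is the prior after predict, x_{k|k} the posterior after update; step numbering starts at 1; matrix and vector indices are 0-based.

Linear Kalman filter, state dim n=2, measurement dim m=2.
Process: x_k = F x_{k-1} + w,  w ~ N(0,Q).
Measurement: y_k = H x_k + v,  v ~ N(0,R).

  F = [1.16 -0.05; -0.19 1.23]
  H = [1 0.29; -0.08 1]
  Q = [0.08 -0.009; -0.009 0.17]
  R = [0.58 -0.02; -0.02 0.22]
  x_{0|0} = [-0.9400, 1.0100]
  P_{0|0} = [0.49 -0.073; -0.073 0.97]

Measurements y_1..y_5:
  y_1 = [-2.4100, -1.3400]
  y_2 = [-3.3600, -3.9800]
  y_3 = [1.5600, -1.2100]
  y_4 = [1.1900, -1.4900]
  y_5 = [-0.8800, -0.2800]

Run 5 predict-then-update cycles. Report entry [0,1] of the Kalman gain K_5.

K[0,1] = -0.2043

step 1: x^-=[-1.1409, 1.4209]  P^-=[0.7502 -0.2815; -0.2815 1.6893]  S=[1.3090 0.1349; 0.1349 1.9592]  K=[0.5325 -0.2110; 0.0696 0.8690]  nu=[-1.6812, -2.8522]  x^+=[-1.4343, -1.1746]  P^+=[0.3221 -0.0313; -0.0313 0.1873]
step 2: x^-=[-1.6051, -1.1723]  P^-=[0.5176 -0.1365; -0.1365 0.4796]  S=[1.0588 -0.0556; -0.0556 0.7247]  K=[0.4404 -0.2116; 0.0382 0.6797]  nu=[-1.4149, -2.9361]  x^+=[-1.6068, -3.2221]  P^+=[0.2694 -0.0338; -0.0338 0.1461]
step 3: x^-=[-1.7028, -3.6579]  P^-=[0.4469 -0.1259; -0.1259 0.4165]  S=[0.9888 -0.0580; -0.0580 0.6595]  K=[0.4027 -0.2098; 0.0329 0.6497]  nu=[4.3236, 2.3117]  x^+=[-0.4467, -2.0138]  P^+=[0.2477 -0.0344; -0.0344 0.1395]
step 4: x^-=[-0.4175, -2.3921]  P^-=[0.4177 -0.1216; -0.1216 0.4061]  S=[0.9613 -0.0544; -0.0544 0.6482]  K=[0.3861 -0.2067; 0.0325 0.6442]  nu=[2.3012, 0.8687]  x^+=[0.2915, -1.7577]  P^+=[0.2380 -0.0342; -0.0342 0.1383]
step 5: x^-=[0.4260, -2.2173]  P^-=[0.4045 -0.1190; -0.1190 0.4039]  S=[0.9495 -0.0515; -0.0515 0.6455]  K=[0.3786 -0.2043; 0.0329 0.6430]  nu=[-0.6630, 1.9714]  x^+=[-0.2278, -0.9714]  P^+=[0.2335 -0.0338; -0.0338 0.1381]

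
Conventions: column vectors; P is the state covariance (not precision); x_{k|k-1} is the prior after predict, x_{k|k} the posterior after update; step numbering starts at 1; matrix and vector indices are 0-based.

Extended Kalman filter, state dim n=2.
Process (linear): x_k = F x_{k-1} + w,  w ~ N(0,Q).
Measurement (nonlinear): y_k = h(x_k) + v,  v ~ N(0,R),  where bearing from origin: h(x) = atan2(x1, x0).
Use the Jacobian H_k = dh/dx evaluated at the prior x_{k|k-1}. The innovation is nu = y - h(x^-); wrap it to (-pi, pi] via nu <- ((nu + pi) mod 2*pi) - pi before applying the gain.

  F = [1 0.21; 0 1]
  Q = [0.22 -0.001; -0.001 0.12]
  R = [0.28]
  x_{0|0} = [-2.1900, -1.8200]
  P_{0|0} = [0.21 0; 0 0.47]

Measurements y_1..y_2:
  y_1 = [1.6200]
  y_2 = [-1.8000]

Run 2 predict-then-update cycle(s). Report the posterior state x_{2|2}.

step 1: x^-=[-2.5722, -1.8200]  P^-=[0.4507 0.0977; 0.0977 0.5900]  H_jac=[0.1833 -0.2591]  S=[0.3255]  K=[0.1761; -0.4146]  nu=[-2.1374]  x^+=[-2.9486, -0.9338]  P^+=[0.4406 0.1215; 0.1215 0.5341]
step 2: x^-=[-3.1447, -0.9338]  P^-=[0.7352 0.2326; 0.2326 0.6541]  H_jac=[0.0868 -0.2922]  S=[0.3296]  K=[-0.0127; -0.5187]  nu=[1.0529]  x^+=[-3.1580, -1.4799]  P^+=[0.7351 0.2304; 0.2304 0.5654]

x_post = [-3.1580, -1.4799]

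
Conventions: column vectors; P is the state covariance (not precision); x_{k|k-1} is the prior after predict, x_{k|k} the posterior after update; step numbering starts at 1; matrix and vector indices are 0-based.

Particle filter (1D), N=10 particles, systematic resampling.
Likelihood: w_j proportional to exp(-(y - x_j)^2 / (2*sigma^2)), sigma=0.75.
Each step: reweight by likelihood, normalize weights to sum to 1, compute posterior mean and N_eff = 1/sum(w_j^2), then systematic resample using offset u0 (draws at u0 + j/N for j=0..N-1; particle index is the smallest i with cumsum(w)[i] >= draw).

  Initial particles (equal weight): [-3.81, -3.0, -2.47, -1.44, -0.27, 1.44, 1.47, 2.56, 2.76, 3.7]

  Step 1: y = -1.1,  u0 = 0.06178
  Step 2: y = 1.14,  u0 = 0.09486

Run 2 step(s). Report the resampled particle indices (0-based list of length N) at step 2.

resampled_idx = [7, 7, 7, 8, 8, 8, 9, 9, 9, 9]

step 1: w=[0.0009, 0.0240, 0.1122, 0.5368, 0.3225, 0.0019, 0.0017, 0.0000, 0.0000, 0.0000]  mean=-1.2073  Neff=2.4670  idx=[2, 3, 3, 3, 3, 3, 3, 4, 4, 4]
step 2: w=[0.0000, 0.0051, 0.0051, 0.0051, 0.0051, 0.0051, 0.0051, 0.3231, 0.3231, 0.3231]  mean=-0.3058  Neff=3.1908  idx=[7, 7, 7, 8, 8, 8, 9, 9, 9, 9]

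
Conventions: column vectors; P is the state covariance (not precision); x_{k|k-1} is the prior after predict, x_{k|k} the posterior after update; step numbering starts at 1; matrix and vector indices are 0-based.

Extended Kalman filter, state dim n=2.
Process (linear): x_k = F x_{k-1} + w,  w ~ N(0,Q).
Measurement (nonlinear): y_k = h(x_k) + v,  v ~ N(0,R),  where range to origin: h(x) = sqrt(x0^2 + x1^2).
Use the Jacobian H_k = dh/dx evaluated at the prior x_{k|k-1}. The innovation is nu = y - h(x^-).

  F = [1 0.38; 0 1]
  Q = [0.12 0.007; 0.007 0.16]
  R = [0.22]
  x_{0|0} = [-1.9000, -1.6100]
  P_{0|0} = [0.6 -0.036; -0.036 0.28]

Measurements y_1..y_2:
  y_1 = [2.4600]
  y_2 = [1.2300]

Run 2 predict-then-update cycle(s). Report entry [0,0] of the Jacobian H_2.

step 1: x^-=[-2.5118, -1.6100]  P^-=[0.7331 0.0774; 0.0774 0.4400]  H_jac=[-0.8419 -0.5396]  S=[0.9381]  K=[-0.7025; -0.3226]  nu=[-0.5235]  x^+=[-2.1441, -1.4411]  P^+=[0.2702 -0.1352; -0.1352 0.3424]
step 2: x^-=[-2.6917, -1.4411]  P^-=[0.3369 0.0019; 0.0019 0.5024]  H_jac=[-0.8816 -0.4720]  S=[0.5954]  K=[-0.5004; -0.4011]  nu=[-1.8232]  x^+=[-1.7794, -0.7098]  P^+=[0.1878 -0.1176; -0.1176 0.4066]

H_jac[0,0] = -0.8816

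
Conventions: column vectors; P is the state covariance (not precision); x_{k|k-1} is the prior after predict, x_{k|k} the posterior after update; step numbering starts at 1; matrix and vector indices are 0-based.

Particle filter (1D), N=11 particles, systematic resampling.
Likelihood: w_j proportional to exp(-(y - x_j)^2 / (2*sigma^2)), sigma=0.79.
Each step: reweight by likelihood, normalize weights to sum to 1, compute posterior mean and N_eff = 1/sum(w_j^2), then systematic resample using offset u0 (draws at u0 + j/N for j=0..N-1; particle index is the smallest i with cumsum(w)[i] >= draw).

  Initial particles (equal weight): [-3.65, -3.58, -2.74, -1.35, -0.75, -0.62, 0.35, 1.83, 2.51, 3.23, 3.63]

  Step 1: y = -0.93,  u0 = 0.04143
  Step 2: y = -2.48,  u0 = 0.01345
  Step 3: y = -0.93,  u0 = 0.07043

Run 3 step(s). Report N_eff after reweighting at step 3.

N_eff = 10.9759

step 1: w=[0.0009, 0.0012, 0.0232, 0.2784, 0.3124, 0.2969, 0.0863, 0.0007, 0.0000, 0.0000, 0.0000]  mean=-0.8336  Neff=3.6866  idx=[3, 3, 3, 4, 4, 4, 4, 5, 5, 5, 6]
step 2: w=[0.2204, 0.2204, 0.2204, 0.0557, 0.0557, 0.0557, 0.0557, 0.0383, 0.0383, 0.0383, 0.0010]  mean=-1.1306  Neff=6.1538  idx=[0, 0, 0, 1, 1, 2, 2, 2, 4, 6, 8]
step 3: w=[0.0884, 0.0884, 0.0884, 0.0884, 0.0884, 0.0884, 0.0884, 0.0884, 0.0992, 0.0992, 0.0943]  mean=-1.1621  Neff=10.9759  idx=[0, 1, 2, 3, 4, 5, 6, 7, 8, 9, 10]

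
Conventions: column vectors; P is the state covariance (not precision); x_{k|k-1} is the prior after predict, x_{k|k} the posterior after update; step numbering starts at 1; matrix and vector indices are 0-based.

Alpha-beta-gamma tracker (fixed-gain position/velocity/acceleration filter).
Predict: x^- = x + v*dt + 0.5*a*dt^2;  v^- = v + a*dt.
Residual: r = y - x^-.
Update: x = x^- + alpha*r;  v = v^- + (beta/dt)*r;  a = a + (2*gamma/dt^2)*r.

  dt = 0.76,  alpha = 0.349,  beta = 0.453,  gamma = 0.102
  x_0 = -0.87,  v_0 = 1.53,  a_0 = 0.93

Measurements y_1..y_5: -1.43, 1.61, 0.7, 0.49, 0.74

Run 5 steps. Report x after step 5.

step 1: x_pred=0.5614  r=-1.9914  x^+=-0.1336  v^+=1.0498  a^+=0.2267
step 2: x_pred=0.7297  r=0.8803  x^+=1.0369  v^+=1.7468  a^+=0.5376
step 3: x_pred=2.5198  r=-1.8198  x^+=1.8847  v^+=1.0707  a^+=-0.1051
step 4: x_pred=2.6680  r=-2.1780  x^+=1.9079  v^+=-0.3074  a^+=-0.8744
step 5: x_pred=1.4217  r=-0.6817  x^+=1.1838  v^+=-1.3783  a^+=-1.1152

x_post = 1.1838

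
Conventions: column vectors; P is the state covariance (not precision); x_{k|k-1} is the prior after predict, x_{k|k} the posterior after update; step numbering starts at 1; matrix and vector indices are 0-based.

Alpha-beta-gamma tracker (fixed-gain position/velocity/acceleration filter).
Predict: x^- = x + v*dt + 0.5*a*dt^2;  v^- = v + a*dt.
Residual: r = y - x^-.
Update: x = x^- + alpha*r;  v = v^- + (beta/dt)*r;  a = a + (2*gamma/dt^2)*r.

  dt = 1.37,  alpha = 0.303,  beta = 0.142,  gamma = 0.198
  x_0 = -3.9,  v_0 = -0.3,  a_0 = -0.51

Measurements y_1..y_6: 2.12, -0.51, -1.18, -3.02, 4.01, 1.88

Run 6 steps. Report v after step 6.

v_post = -0.5706

step 1: x_pred=-4.7896  r=6.9096  x^+=-2.6960  v^+=-0.2825  a^+=0.9478
step 2: x_pred=-2.1936  r=1.6836  x^+=-1.6834  v^+=1.1905  a^+=1.3030
step 3: x_pred=1.1704  r=-2.3504  x^+=0.4582  v^+=2.7321  a^+=0.8071
step 4: x_pred=4.9586  r=-7.9786  x^+=2.5411  v^+=3.0109  a^+=-0.8762
step 5: x_pred=5.8437  r=-1.8337  x^+=5.2881  v^+=1.6204  a^+=-1.2631
step 6: x_pred=6.3226  r=-4.4426  x^+=4.9765  v^+=-0.5706  a^+=-2.2004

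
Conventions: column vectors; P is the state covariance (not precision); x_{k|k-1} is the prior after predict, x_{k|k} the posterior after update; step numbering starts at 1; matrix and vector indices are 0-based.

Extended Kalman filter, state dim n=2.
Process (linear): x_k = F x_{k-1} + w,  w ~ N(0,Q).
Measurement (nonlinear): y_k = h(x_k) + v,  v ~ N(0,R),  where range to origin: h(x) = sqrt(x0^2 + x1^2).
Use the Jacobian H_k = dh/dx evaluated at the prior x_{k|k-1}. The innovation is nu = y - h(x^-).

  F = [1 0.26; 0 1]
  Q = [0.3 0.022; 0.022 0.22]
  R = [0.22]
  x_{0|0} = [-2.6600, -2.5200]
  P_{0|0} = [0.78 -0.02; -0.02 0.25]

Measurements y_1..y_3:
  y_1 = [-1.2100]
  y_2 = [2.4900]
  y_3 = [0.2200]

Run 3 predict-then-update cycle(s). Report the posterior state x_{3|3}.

x_post = [0.4835, -0.7337]

step 1: x^-=[-3.3152, -2.5200]  P^-=[1.0865 0.0670; 0.0670 0.4700]  H_jac=[-0.7961 -0.6052]  S=[1.1453]  K=[-0.7906; -0.2949]  nu=[-5.3742]  x^+=[0.9339, -0.9351]  P^+=[0.3706 -0.2000; -0.2000 0.3704]
step 2: x^-=[0.6908, -0.9351]  P^-=[0.5916 -0.0817; -0.0817 0.5904]  H_jac=[0.5942 -0.8043]  S=[0.8889]  K=[0.4694; -0.5888]  nu=[1.3274]  x^+=[1.3139, -1.7167]  P^+=[0.3957 0.1639; 0.1639 0.2822]
step 3: x^-=[0.8676, -1.7167]  P^-=[0.8000 0.2593; 0.2593 0.5022]  H_jac=[0.4510 -0.8925]  S=[0.5740]  K=[0.2255; -0.5771]  nu=[-1.7035]  x^+=[0.4835, -0.7337]  P^+=[0.7709 0.3340; 0.3340 0.3110]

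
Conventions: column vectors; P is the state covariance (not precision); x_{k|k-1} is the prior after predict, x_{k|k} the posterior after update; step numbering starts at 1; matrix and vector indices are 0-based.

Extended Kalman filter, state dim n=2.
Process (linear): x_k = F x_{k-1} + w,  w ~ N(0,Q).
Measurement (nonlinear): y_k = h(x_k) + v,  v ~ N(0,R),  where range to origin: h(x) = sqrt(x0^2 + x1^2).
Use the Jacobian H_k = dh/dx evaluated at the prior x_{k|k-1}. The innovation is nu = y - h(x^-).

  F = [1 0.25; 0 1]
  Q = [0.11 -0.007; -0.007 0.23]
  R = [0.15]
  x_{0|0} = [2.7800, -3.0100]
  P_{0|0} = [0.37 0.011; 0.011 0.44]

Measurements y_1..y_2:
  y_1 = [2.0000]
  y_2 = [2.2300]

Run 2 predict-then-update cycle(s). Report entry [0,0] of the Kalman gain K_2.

K[0,0] = 0.2152

step 1: x^-=[2.0275, -3.0100]  P^-=[0.5130 0.1140; 0.1140 0.6700]  H_jac=[0.5587 -0.8294]  S=[0.6654]  K=[0.2886; -0.7395]  nu=[-1.6292]  x^+=[1.5573, -1.8053]  P^+=[0.4576 0.2560; 0.2560 0.3062]
step 2: x^-=[1.1059, -1.8053]  P^-=[0.7147 0.3256; 0.3256 0.5362]  H_jac=[0.5224 -0.8527]  S=[0.4449]  K=[0.2152; -0.6455]  nu=[0.1129]  x^+=[1.1302, -1.8782]  P^+=[0.6941 0.3874; 0.3874 0.3508]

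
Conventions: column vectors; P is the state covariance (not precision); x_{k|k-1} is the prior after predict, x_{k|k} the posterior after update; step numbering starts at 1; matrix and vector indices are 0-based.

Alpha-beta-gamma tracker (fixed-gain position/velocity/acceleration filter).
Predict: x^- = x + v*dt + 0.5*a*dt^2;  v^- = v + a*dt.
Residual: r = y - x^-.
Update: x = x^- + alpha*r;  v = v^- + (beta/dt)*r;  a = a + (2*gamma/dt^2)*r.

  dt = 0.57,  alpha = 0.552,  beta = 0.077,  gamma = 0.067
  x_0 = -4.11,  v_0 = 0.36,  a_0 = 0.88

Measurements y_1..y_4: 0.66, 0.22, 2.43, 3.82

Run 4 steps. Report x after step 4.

step 1: x_pred=-3.7618  r=4.4218  x^+=-1.3210  v^+=1.4589  a^+=2.7037
step 2: x_pred=-0.0502  r=0.2702  x^+=0.0990  v^+=3.0366  a^+=2.8151
step 3: x_pred=2.2871  r=0.1429  x^+=2.3660  v^+=4.6605  a^+=2.8741
step 4: x_pred=5.4894  r=-1.6694  x^+=4.5679  v^+=6.0732  a^+=2.1856

x_post = 4.5679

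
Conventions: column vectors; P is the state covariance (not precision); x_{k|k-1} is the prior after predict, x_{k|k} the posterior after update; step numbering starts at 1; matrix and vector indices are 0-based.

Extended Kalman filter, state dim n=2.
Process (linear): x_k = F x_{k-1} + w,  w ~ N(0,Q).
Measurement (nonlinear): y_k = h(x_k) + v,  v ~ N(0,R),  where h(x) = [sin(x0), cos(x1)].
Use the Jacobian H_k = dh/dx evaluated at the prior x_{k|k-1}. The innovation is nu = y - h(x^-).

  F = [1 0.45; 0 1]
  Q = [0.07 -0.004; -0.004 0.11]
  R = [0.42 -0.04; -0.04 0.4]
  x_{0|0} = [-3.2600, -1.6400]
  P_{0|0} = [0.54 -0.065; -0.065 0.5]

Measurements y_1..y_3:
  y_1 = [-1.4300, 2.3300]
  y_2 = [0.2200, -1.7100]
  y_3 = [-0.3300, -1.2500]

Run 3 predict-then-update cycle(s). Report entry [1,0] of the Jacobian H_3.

H_jac[1,0] = 0.0000

step 1: x^-=[-3.9980, -1.6400]  P^-=[0.6527 0.1560; 0.1560 0.6100]  H_jac=[-0.6552 0.0000; 0.0000 0.9976]  S=[0.7002 -0.1420; -0.1420 1.0071]  K=[-0.5965 0.0704; -0.0241 0.6009]  nu=[-2.1855, 2.3991]  x^+=[-2.5253, -0.1457]  P^+=[0.3867 0.0522; 0.0522 0.2419]
step 2: x^-=[-2.5909, -0.1457]  P^-=[0.5526 0.1570; 0.1570 0.3519]  H_jac=[-0.8522 0.0000; 0.0000 0.1452]  S=[0.8213 -0.0594; -0.0594 0.4074]  K=[-0.5754 -0.0280; -0.1555 0.1027]  nu=[0.7433, -2.6994]  x^+=[-2.9431, -0.5385]  P^+=[0.2823 0.0815; 0.0815 0.3258]
step 3: x^-=[-3.1854, -0.5385]  P^-=[0.4916 0.2241; 0.2241 0.4358]  H_jac=[-0.9990 0.0000; 0.0000 0.5128]  S=[0.9106 -0.1548; -0.1548 0.5146]  K=[-0.5284 0.0644; -0.1813 0.3798]  nu=[-0.3738, -2.1085]  x^+=[-3.1236, -1.2715]  P^+=[0.2247 0.0914; 0.0914 0.3104]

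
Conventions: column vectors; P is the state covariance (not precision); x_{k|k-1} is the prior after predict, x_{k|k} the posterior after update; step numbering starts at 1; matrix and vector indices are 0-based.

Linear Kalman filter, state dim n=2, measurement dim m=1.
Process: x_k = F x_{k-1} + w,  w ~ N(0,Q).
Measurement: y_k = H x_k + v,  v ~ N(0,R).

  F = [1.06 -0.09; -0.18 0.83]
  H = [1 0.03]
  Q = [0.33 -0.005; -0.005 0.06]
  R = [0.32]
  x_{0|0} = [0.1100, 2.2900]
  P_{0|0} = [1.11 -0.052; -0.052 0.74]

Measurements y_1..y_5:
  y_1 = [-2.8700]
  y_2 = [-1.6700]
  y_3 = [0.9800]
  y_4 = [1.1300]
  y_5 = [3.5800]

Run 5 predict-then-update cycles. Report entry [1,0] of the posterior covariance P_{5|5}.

P_post[1,0] = -0.0471

step 1: x^-=[-0.0895, 1.8809]  P^-=[1.5931 -0.3187; -0.3187 0.6213]  S=[1.8946]  K=[0.8358; -0.1584]  nu=[-2.8369]  x^+=[-2.4607, 2.3302]  P^+=[0.2695 -0.0679; -0.0679 0.5738]
step 2: x^-=[-2.8181, 2.3770]  P^-=[0.6504 -0.1601; -0.1601 0.4843]  S=[0.9612]  K=[0.6716; -0.1515]  nu=[1.0768]  x^+=[-2.0949, 2.2139]  P^+=[0.2168 -0.0623; -0.0623 0.4622]
step 3: x^-=[-2.4198, 2.2146]  P^-=[0.5892 -0.1367; -0.1367 0.4041]  S=[0.9014]  K=[0.6491; -0.1383]  nu=[3.3334]  x^+=[-0.2560, 1.7537]  P^+=[0.2094 -0.0558; -0.0558 0.3869]
step 4: x^-=[-0.4292, 1.5017]  P^-=[0.5791 -0.1239; -0.1239 0.3500]  S=[0.8920]  K=[0.6451; -0.1271]  nu=[1.5141]  x^+=[0.5475, 1.3092]  P^+=[0.2079 -0.0507; -0.0507 0.3356]
step 5: x^-=[0.4625, 0.9881]  P^-=[0.5760 -0.1152; -0.1152 0.3131]  S=[0.8894]  K=[0.6438; -0.1190]  nu=[3.0878]  x^+=[2.4504, 0.6207]  P^+=[0.2074 -0.0471; -0.0471 0.3005]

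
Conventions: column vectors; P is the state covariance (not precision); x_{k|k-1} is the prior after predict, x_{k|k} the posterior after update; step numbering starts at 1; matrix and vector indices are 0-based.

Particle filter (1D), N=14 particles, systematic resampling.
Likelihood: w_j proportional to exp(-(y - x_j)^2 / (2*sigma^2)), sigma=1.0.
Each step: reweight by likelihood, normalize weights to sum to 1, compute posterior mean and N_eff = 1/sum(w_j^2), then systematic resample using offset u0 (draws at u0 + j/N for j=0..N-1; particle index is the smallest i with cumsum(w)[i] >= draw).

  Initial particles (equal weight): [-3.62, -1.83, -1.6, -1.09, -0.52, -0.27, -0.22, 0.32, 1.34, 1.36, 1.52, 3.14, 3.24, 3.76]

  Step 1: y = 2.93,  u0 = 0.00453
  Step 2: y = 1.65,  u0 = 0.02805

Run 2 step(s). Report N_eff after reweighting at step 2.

N_eff = 9.5165

step 1: w=[0.0000, 0.0000, 0.0000, 0.0001, 0.0007, 0.0016, 0.0019, 0.0091, 0.0778, 0.0803, 0.1019, 0.2692, 0.2623, 0.1950]  mean=2.7984  Neff=4.9431  idx=[7, 8, 9, 10, 11, 11, 11, 11, 12, 12, 12, 12, 13, 13]
step 2: w=[0.0690, 0.1594, 0.1603, 0.1658, 0.0551, 0.0551, 0.0551, 0.0551, 0.0472, 0.0472, 0.0472, 0.0472, 0.0181, 0.0181]  mean=2.1457  Neff=9.5165  idx=[0, 1, 1, 2, 2, 2, 3, 3, 4, 6, 7, 8, 10, 11]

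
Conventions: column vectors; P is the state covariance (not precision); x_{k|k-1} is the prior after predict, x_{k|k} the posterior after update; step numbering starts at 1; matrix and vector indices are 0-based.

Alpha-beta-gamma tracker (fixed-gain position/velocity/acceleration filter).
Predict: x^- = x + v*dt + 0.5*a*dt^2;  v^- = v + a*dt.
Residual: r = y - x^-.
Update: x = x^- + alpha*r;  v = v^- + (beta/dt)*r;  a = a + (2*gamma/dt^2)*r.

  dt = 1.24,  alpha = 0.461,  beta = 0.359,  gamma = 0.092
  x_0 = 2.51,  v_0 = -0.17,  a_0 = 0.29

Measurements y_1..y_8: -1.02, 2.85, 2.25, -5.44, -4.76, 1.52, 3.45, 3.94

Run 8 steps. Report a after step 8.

a_post = 1.4273

step 1: x_pred=2.5222  r=-3.5422  x^+=0.8892  v^+=-0.8359  a^+=-0.1339
step 2: x_pred=-0.2502  r=3.1002  x^+=1.1790  v^+=-0.1044  a^+=0.2371
step 3: x_pred=1.2319  r=1.0181  x^+=1.7012  v^+=0.4844  a^+=0.3590
step 4: x_pred=2.5779  r=-8.0179  x^+=-1.1184  v^+=-1.3918  a^+=-0.6005
step 5: x_pred=-3.3058  r=-1.4542  x^+=-3.9762  v^+=-2.5574  a^+=-0.7745
step 6: x_pred=-7.7429  r=9.2629  x^+=-3.4727  v^+=-0.8361  a^+=0.3339
step 7: x_pred=-4.2527  r=7.7027  x^+=-0.7018  v^+=1.8080  a^+=1.2557
step 8: x_pred=2.5055  r=1.4345  x^+=3.1668  v^+=3.7804  a^+=1.4273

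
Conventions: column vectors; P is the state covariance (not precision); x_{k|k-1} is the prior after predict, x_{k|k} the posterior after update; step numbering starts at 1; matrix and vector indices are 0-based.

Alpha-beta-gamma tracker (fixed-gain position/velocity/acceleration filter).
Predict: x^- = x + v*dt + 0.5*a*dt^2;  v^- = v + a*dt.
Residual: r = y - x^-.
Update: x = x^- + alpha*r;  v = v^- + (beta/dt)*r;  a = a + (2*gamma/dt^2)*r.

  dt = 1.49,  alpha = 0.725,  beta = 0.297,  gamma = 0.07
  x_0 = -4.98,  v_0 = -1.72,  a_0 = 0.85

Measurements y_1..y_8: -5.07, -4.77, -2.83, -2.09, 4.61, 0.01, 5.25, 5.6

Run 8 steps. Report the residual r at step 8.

step 1: x_pred=-6.5993  r=1.5293  x^+=-5.4905  v^+=-0.1487  a^+=0.9464
step 2: x_pred=-4.6615  r=-0.1085  x^+=-4.7402  v^+=1.2399  a^+=0.9396
step 3: x_pred=-1.8497  r=-0.9803  x^+=-2.5604  v^+=2.4445  a^+=0.8778
step 4: x_pred=2.0562  r=-4.1462  x^+=-0.9498  v^+=2.9259  a^+=0.6163
step 5: x_pred=4.0940  r=0.5160  x^+=4.4681  v^+=3.9471  a^+=0.6489
step 6: x_pred=11.0695  r=-11.0595  x^+=3.0514  v^+=2.7094  a^+=-0.0486
step 7: x_pred=7.0345  r=-1.7845  x^+=5.7407  v^+=2.2814  a^+=-0.1611
step 8: x_pred=8.9611  r=-3.3611  x^+=6.5243  v^+=1.3714  a^+=-0.3730

resid = -3.3611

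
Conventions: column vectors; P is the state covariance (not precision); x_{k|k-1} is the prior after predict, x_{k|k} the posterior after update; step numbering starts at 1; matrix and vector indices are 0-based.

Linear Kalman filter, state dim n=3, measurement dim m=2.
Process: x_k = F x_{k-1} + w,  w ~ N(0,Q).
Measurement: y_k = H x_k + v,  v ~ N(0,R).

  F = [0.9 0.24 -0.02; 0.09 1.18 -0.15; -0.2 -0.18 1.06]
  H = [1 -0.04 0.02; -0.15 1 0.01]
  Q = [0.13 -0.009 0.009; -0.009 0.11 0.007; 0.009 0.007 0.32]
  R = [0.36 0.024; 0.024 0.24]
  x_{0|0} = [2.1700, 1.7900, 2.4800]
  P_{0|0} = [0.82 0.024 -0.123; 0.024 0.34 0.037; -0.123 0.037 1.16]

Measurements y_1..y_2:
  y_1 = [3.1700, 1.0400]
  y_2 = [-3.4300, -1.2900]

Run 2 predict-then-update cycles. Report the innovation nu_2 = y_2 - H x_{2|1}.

step 1: x^-=[2.3330, 1.9355, 1.8726]  P^-=[0.8287 0.1978 -0.2912; 0.1978 0.6115 -0.2386; -0.2912 -0.2386 1.7070]  S=[1.1633 0.0679; 0.0679 0.8071]  K=[0.6989 0.0287; 0.1035 0.7092; -0.2009 -0.2035]  nu=[0.8770, -0.5643]  x^+=[2.9297, 1.6261, 1.8112]  P^+=[0.2571 0.0634 -0.1131; 0.0634 0.1831 -0.0868; -0.1131 -0.0868 1.6210]
step 2: x^-=[2.9908, 1.9108, 1.0413]  P^-=[0.3817 0.1578 -0.2236; 0.1578 0.4507 -0.4354; -0.2236 -0.4354 2.2433]  S=[0.7225 0.0978; 0.0978 0.6441]  K=[0.5031 0.0763; 0.0945 0.6418; -0.1466 -0.5667]  nu=[-6.3652, -2.7626]  x^+=[-0.4222, -0.4641, 3.5398]  P^+=[0.1876 0.0597 -0.1135; 0.0597 0.1670 -0.1766; -0.1135 -0.1766 2.0046]

innov = [-6.3652, -2.7626]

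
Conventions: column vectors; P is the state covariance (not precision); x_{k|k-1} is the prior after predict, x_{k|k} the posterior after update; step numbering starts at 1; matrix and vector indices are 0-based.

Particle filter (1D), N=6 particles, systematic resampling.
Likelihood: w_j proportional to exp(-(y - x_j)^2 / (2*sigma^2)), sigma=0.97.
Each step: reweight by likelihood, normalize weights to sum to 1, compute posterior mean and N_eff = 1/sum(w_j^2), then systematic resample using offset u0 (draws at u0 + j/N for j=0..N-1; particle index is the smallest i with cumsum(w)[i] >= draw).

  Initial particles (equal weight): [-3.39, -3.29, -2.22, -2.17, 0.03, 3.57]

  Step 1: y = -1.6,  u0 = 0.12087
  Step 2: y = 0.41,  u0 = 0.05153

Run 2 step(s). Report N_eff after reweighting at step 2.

step 1: w=[0.0792, 0.0952, 0.3542, 0.3656, 0.1059, 0.0000]  mean=-2.1580  Neff=3.5011  idx=[1, 2, 2, 3, 3, 4]
step 2: w=[0.0007, 0.0245, 0.0245, 0.0281, 0.0281, 0.8942]  mean=-0.2059  Neff=1.2462  idx=[3, 5, 5, 5, 5, 5]

N_eff = 1.2462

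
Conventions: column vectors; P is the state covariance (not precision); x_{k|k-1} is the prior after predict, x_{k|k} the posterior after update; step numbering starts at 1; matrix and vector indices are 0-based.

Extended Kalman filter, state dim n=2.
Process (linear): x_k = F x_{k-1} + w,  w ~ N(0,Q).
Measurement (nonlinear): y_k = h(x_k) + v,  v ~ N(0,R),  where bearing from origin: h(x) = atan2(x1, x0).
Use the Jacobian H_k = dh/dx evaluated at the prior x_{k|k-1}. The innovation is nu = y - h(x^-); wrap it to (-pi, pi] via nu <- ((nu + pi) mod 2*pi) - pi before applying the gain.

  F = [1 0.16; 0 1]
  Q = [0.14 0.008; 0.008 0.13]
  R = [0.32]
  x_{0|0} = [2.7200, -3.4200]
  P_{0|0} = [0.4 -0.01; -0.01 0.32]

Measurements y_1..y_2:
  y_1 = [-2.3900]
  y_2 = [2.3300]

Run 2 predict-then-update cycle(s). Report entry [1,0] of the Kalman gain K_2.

K[1,0] = 0.1848

step 1: x^-=[2.1728, -3.4200]  P^-=[0.5450 0.0492; 0.0492 0.4500]  H_jac=[0.2083 0.1323]  S=[0.3542]  K=[0.3389; 0.1971]  nu=[-1.3852]  x^+=[1.7034, -3.6930]  P^+=[0.5043 0.0255; 0.0255 0.4362]
step 2: x^-=[1.1125, -3.6930]  P^-=[0.6637 0.1033; 0.1033 0.5662]  H_jac=[0.2483 0.0748]  S=[0.3679]  K=[0.4688; 0.1848]  nu=[-2.6750]  x^+=[-0.1416, -4.1874]  P^+=[0.5828 0.0715; 0.0715 0.5537]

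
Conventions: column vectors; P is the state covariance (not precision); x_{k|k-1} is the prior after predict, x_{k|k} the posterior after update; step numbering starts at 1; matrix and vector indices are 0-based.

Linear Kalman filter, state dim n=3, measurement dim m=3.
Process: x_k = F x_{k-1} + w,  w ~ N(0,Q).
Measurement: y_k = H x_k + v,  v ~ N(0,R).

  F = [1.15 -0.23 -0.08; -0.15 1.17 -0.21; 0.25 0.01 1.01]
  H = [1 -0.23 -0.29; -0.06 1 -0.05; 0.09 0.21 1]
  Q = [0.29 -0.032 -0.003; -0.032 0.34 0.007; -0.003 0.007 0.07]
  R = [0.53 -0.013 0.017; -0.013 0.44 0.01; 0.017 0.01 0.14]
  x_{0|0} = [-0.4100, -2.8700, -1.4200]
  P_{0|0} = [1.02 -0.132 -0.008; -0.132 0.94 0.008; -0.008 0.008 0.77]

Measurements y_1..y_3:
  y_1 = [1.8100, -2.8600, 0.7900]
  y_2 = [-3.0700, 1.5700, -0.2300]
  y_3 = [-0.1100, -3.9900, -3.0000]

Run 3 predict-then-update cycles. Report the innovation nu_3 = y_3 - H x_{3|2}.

step 1: x^-=[0.3022, -2.9982, -1.5654]  P^-=[1.7652 -0.6287 0.2209; -0.6287 1.7256 -0.2109; 0.2209 -0.2109 0.9148]  S=[2.5963 -1.0883 -0.0152; -1.0883 2.2721 0.0455; -0.0152 0.0455 1.0726]  K=[0.7166 0.0103 0.2408; -0.0555 0.7530 0.0557; -0.0629 -0.1657 0.8362]  nu=[0.3642, 0.0781, 2.9578]  x^+=[1.2762, -2.7948, 0.8722]  P^+=[0.3905 0.0214 0.0064; 0.0214 0.3310 -0.0571; 0.0064 -0.0571 0.1258]
step 2: x^-=[2.0406, -3.6445, 1.1720]  P^-=[0.8102 -0.1557 0.1179; -0.1557 0.8284 -0.0928; 0.1179 -0.0928 0.2249]  S=[1.3938 -0.3848 0.0971; -0.3848 1.3006 0.0568; 0.0971 0.0568 0.3843]  K=[0.5616 -0.0073 0.2707; -0.0635 0.6246 0.0983; -0.0198 -0.1169 0.5843]  nu=[-5.6090, 5.3955, -0.8203]  x^+=[-1.3710, 0.0014, 0.1733]  P^+=[0.3099 0.0116 0.0170; 0.0116 0.2753 -0.0399; 0.0170 -0.0399 0.0872]
step 3: x^-=[-1.5908, 0.1709, -0.1677]  P^-=[0.7043 -0.1442 0.1067; -0.1442 0.7444 -0.0671; 0.1067 -0.0671 0.1862]  S=[1.2848 -0.3547 0.0865; -0.3547 1.2120 0.0688; 0.0865 0.0688 0.3503]  K=[0.5261 -0.0197 0.2729; -0.0739 0.5957 0.1190; -0.0118 -0.1025 0.5417]  nu=[1.4715, -4.2648, -2.7250]  x^+=[-1.4763, -2.8025, -1.2240]  P^+=[0.2907 0.0056 0.0196; 0.0056 0.2629 -0.0344; 0.0196 -0.0344 0.0801]

innov = [1.4715, -4.2648, -2.7250]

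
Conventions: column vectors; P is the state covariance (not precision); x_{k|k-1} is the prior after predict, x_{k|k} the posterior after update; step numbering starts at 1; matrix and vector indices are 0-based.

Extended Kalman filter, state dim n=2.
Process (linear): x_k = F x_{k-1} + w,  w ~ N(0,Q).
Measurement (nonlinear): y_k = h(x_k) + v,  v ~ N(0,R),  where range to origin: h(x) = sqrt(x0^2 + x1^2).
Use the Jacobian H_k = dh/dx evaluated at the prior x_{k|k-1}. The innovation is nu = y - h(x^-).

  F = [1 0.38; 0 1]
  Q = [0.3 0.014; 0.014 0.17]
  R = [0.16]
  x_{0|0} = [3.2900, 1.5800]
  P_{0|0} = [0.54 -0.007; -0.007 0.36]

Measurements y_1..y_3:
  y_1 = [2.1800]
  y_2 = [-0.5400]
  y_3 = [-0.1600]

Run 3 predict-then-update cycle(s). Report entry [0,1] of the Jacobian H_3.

H_jac[0,1] = -0.7631

step 1: x^-=[3.8904, 1.5800]  P^-=[0.8867 0.1438; 0.1438 0.5300]  H_jac=[0.9265 0.3763]  S=[1.0964]  K=[0.7986; 0.3034]  nu=[-2.0190]  x^+=[2.2780, 0.9674]  P^+=[0.1874 -0.1219; -0.1219 0.4291]
step 2: x^-=[2.6456, 0.9674]  P^-=[0.4567 0.0552; 0.0552 0.5991]  H_jac=[0.9392 0.3434]  S=[0.6691]  K=[0.6694; 0.3849]  nu=[-3.3570]  x^+=[0.3985, -0.3248]  P^+=[0.1569 -0.1172; -0.1172 0.4999]
step 3: x^-=[0.2751, -0.3248]  P^-=[0.4400 0.0867; 0.0867 0.6699]  H_jac=[0.6463 -0.7631]  S=[0.6483]  K=[0.3365; -0.7020]  nu=[-0.5856]  x^+=[0.0780, 0.0863]  P^+=[0.3666 0.2399; 0.2399 0.3504]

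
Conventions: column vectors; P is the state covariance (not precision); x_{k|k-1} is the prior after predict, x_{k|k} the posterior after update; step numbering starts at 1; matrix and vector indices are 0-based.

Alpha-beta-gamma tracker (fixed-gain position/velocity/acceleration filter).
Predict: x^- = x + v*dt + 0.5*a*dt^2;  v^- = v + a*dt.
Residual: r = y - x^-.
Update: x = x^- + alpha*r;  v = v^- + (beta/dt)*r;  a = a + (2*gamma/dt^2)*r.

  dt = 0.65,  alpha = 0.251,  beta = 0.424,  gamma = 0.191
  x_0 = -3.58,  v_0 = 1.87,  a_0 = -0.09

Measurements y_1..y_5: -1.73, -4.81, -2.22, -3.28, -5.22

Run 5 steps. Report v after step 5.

step 1: x_pred=-2.3835  r=0.6535  x^+=-2.2195  v^+=2.2378  a^+=0.5009
step 2: x_pred=-0.6591  r=-4.1509  x^+=-1.7010  v^+=-0.1443  a^+=-3.2521
step 3: x_pred=-2.4818  r=0.2618  x^+=-2.4161  v^+=-2.0874  a^+=-3.0154
step 4: x_pred=-4.4099  r=1.1299  x^+=-4.1263  v^+=-3.3104  a^+=-1.9938
step 5: x_pred=-6.6993  r=1.4793  x^+=-6.3280  v^+=-3.6415  a^+=-0.6564

v_post = -3.6415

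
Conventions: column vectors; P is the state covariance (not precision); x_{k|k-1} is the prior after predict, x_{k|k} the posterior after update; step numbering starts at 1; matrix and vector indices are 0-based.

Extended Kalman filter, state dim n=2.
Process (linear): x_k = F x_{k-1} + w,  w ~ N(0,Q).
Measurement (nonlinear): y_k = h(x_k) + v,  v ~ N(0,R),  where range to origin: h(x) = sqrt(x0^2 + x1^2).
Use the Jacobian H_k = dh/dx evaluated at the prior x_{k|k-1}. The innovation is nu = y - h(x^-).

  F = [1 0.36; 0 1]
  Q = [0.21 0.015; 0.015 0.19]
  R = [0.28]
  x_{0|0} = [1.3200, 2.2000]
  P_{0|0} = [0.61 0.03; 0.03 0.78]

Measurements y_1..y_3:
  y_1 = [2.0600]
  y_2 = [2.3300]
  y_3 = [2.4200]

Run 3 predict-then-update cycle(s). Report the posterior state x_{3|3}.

x_post = [2.2517, 1.2808]

step 1: x^-=[2.1120, 2.2000]  P^-=[0.9427 0.3258; 0.3258 0.9700]  H_jac=[0.6925 0.7214]  S=[1.5624]  K=[0.5683; 0.5923]  nu=[-0.9897]  x^+=[1.5496, 1.6138]  P^+=[0.4381 -0.2001; -0.2001 0.4219]
step 2: x^-=[2.1306, 1.6138]  P^-=[0.5588 -0.0332; -0.0332 0.6119]  H_jac=[0.7971 0.6038]  S=[0.8262]  K=[0.5149; 0.4152]  nu=[-0.3428]  x^+=[1.9541, 1.4715]  P^+=[0.3398 -0.2098; -0.2098 0.4695]
step 3: x^-=[2.4838, 1.4715]  P^-=[0.4596 -0.0258; -0.0258 0.6595]  H_jac=[0.8604 0.5097]  S=[0.7689]  K=[0.4971; 0.4083]  nu=[-0.4670]  x^+=[2.2517, 1.2808]  P^+=[0.2695 -0.1819; -0.1819 0.5313]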